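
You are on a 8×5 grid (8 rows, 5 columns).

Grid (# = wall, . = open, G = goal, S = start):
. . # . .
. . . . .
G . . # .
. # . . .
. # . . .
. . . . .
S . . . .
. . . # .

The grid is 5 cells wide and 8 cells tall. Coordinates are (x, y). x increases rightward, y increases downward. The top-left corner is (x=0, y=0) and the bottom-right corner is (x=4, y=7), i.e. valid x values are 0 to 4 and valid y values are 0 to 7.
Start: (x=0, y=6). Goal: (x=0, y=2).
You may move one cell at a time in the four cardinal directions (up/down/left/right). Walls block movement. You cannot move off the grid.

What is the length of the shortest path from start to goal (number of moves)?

Answer: Shortest path length: 4

Derivation:
BFS from (x=0, y=6) until reaching (x=0, y=2):
  Distance 0: (x=0, y=6)
  Distance 1: (x=0, y=5), (x=1, y=6), (x=0, y=7)
  Distance 2: (x=0, y=4), (x=1, y=5), (x=2, y=6), (x=1, y=7)
  Distance 3: (x=0, y=3), (x=2, y=5), (x=3, y=6), (x=2, y=7)
  Distance 4: (x=0, y=2), (x=2, y=4), (x=3, y=5), (x=4, y=6)  <- goal reached here
One shortest path (4 moves): (x=0, y=6) -> (x=0, y=5) -> (x=0, y=4) -> (x=0, y=3) -> (x=0, y=2)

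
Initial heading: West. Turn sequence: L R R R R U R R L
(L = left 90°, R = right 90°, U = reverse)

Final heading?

Answer: Final heading: East

Derivation:
Start: West
  L (left (90° counter-clockwise)) -> South
  R (right (90° clockwise)) -> West
  R (right (90° clockwise)) -> North
  R (right (90° clockwise)) -> East
  R (right (90° clockwise)) -> South
  U (U-turn (180°)) -> North
  R (right (90° clockwise)) -> East
  R (right (90° clockwise)) -> South
  L (left (90° counter-clockwise)) -> East
Final: East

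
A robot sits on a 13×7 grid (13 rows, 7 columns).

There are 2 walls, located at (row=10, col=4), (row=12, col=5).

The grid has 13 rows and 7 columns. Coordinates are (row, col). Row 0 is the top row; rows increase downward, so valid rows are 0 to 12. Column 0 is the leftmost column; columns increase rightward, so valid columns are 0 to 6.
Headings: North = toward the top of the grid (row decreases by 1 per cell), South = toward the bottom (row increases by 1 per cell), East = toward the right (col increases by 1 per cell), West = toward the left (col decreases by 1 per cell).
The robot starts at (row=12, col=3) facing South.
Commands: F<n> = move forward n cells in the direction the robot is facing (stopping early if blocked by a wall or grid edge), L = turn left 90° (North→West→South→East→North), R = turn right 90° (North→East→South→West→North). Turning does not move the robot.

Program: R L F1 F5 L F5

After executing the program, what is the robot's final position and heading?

Answer: Final position: (row=12, col=4), facing East

Derivation:
Start: (row=12, col=3), facing South
  R: turn right, now facing West
  L: turn left, now facing South
  F1: move forward 0/1 (blocked), now at (row=12, col=3)
  F5: move forward 0/5 (blocked), now at (row=12, col=3)
  L: turn left, now facing East
  F5: move forward 1/5 (blocked), now at (row=12, col=4)
Final: (row=12, col=4), facing East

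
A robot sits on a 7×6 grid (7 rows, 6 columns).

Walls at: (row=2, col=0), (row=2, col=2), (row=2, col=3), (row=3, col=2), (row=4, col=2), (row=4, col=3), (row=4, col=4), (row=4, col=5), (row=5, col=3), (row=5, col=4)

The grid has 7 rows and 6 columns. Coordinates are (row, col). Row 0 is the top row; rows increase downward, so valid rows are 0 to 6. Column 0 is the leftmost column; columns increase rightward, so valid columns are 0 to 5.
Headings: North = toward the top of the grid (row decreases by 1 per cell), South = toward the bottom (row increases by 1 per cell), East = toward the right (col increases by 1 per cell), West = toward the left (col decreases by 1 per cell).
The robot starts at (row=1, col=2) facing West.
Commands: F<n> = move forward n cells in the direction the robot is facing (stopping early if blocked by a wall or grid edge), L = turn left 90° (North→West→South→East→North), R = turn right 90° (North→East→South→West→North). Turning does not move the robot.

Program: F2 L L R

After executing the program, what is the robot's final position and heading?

Start: (row=1, col=2), facing West
  F2: move forward 2, now at (row=1, col=0)
  L: turn left, now facing South
  L: turn left, now facing East
  R: turn right, now facing South
Final: (row=1, col=0), facing South

Answer: Final position: (row=1, col=0), facing South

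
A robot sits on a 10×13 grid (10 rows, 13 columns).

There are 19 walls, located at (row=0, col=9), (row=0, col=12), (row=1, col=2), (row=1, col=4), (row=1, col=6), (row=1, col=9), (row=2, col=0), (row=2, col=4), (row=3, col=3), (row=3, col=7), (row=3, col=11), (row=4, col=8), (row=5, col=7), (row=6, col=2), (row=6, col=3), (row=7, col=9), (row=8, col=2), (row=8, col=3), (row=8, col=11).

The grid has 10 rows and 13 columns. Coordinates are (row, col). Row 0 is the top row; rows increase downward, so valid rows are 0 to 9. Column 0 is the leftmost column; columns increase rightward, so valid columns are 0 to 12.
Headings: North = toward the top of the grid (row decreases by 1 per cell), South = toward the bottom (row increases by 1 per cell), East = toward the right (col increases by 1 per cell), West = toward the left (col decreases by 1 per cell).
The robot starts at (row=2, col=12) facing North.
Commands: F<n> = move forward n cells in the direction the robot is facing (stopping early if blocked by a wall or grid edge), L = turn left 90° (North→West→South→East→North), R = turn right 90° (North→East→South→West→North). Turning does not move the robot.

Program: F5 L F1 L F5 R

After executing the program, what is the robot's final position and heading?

Start: (row=2, col=12), facing North
  F5: move forward 1/5 (blocked), now at (row=1, col=12)
  L: turn left, now facing West
  F1: move forward 1, now at (row=1, col=11)
  L: turn left, now facing South
  F5: move forward 1/5 (blocked), now at (row=2, col=11)
  R: turn right, now facing West
Final: (row=2, col=11), facing West

Answer: Final position: (row=2, col=11), facing West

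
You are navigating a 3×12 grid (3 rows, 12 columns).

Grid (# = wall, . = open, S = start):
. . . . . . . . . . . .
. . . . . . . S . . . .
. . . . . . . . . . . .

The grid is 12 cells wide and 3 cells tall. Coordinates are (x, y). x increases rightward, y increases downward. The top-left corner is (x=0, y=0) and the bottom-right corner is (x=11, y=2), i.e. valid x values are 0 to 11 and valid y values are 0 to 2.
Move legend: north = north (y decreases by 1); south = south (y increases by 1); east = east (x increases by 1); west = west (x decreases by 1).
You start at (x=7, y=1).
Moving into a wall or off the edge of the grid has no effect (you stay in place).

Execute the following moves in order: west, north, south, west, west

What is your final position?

Start: (x=7, y=1)
  west (west): (x=7, y=1) -> (x=6, y=1)
  north (north): (x=6, y=1) -> (x=6, y=0)
  south (south): (x=6, y=0) -> (x=6, y=1)
  west (west): (x=6, y=1) -> (x=5, y=1)
  west (west): (x=5, y=1) -> (x=4, y=1)
Final: (x=4, y=1)

Answer: Final position: (x=4, y=1)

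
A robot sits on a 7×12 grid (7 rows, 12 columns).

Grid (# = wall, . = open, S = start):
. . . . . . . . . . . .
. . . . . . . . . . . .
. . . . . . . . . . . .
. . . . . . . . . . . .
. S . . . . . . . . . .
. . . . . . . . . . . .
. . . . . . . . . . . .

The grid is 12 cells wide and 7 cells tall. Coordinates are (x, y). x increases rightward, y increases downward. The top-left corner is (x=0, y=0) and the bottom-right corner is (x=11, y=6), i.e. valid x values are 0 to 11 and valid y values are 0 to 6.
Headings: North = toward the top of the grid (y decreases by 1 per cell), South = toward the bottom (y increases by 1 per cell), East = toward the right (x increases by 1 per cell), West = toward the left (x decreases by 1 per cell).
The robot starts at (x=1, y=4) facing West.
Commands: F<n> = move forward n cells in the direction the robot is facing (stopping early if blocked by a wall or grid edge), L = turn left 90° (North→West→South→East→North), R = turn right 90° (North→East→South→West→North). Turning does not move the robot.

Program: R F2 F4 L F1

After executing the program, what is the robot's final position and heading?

Answer: Final position: (x=0, y=0), facing West

Derivation:
Start: (x=1, y=4), facing West
  R: turn right, now facing North
  F2: move forward 2, now at (x=1, y=2)
  F4: move forward 2/4 (blocked), now at (x=1, y=0)
  L: turn left, now facing West
  F1: move forward 1, now at (x=0, y=0)
Final: (x=0, y=0), facing West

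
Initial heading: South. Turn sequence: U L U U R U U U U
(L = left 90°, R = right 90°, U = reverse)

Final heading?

Answer: Final heading: North

Derivation:
Start: South
  U (U-turn (180°)) -> North
  L (left (90° counter-clockwise)) -> West
  U (U-turn (180°)) -> East
  U (U-turn (180°)) -> West
  R (right (90° clockwise)) -> North
  U (U-turn (180°)) -> South
  U (U-turn (180°)) -> North
  U (U-turn (180°)) -> South
  U (U-turn (180°)) -> North
Final: North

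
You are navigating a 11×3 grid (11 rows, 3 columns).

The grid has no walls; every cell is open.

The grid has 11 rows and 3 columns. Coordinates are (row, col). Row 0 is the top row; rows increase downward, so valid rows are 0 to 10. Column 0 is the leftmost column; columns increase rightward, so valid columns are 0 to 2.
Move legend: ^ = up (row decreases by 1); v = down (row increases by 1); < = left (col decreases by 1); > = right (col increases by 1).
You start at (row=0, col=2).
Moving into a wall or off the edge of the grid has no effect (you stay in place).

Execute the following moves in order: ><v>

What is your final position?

Answer: Final position: (row=1, col=2)

Derivation:
Start: (row=0, col=2)
  > (right): blocked, stay at (row=0, col=2)
  < (left): (row=0, col=2) -> (row=0, col=1)
  v (down): (row=0, col=1) -> (row=1, col=1)
  > (right): (row=1, col=1) -> (row=1, col=2)
Final: (row=1, col=2)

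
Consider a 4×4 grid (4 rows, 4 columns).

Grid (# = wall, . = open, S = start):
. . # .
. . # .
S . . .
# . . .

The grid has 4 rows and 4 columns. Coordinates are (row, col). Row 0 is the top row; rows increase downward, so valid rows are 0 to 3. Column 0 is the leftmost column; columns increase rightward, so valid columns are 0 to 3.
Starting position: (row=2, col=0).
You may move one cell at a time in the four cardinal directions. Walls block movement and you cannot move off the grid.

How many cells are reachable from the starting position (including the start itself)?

BFS flood-fill from (row=2, col=0):
  Distance 0: (row=2, col=0)
  Distance 1: (row=1, col=0), (row=2, col=1)
  Distance 2: (row=0, col=0), (row=1, col=1), (row=2, col=2), (row=3, col=1)
  Distance 3: (row=0, col=1), (row=2, col=3), (row=3, col=2)
  Distance 4: (row=1, col=3), (row=3, col=3)
  Distance 5: (row=0, col=3)
Total reachable: 13 (grid has 13 open cells total)

Answer: Reachable cells: 13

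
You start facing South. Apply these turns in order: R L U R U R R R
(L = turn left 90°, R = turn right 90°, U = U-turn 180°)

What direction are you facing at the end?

Start: South
  R (right (90° clockwise)) -> West
  L (left (90° counter-clockwise)) -> South
  U (U-turn (180°)) -> North
  R (right (90° clockwise)) -> East
  U (U-turn (180°)) -> West
  R (right (90° clockwise)) -> North
  R (right (90° clockwise)) -> East
  R (right (90° clockwise)) -> South
Final: South

Answer: Final heading: South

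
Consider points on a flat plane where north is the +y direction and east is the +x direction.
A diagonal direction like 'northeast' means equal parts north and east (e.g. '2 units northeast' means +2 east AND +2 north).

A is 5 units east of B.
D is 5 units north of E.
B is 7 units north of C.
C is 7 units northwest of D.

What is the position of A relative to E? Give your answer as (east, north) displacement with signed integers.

Place E at the origin (east=0, north=0).
  D is 5 units north of E: delta (east=+0, north=+5); D at (east=0, north=5).
  C is 7 units northwest of D: delta (east=-7, north=+7); C at (east=-7, north=12).
  B is 7 units north of C: delta (east=+0, north=+7); B at (east=-7, north=19).
  A is 5 units east of B: delta (east=+5, north=+0); A at (east=-2, north=19).
Therefore A relative to E: (east=-2, north=19).

Answer: A is at (east=-2, north=19) relative to E.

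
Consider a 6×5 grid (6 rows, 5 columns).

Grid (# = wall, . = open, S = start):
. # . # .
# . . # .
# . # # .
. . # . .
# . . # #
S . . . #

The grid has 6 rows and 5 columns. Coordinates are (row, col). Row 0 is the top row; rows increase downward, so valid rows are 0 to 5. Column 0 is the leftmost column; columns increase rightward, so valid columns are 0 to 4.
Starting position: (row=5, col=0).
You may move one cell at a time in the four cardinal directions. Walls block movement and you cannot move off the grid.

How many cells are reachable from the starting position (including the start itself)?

Answer: Reachable cells: 12

Derivation:
BFS flood-fill from (row=5, col=0):
  Distance 0: (row=5, col=0)
  Distance 1: (row=5, col=1)
  Distance 2: (row=4, col=1), (row=5, col=2)
  Distance 3: (row=3, col=1), (row=4, col=2), (row=5, col=3)
  Distance 4: (row=2, col=1), (row=3, col=0)
  Distance 5: (row=1, col=1)
  Distance 6: (row=1, col=2)
  Distance 7: (row=0, col=2)
Total reachable: 12 (grid has 18 open cells total)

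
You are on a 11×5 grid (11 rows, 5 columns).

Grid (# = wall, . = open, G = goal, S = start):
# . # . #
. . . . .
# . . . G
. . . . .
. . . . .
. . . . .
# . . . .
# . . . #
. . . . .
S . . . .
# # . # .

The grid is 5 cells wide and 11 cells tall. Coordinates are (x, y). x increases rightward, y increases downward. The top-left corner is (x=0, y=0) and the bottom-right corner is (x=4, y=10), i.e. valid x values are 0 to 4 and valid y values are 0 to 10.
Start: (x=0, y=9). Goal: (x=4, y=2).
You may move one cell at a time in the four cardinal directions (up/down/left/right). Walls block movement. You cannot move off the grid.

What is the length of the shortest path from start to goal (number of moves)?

Answer: Shortest path length: 11

Derivation:
BFS from (x=0, y=9) until reaching (x=4, y=2):
  Distance 0: (x=0, y=9)
  Distance 1: (x=0, y=8), (x=1, y=9)
  Distance 2: (x=1, y=8), (x=2, y=9)
  Distance 3: (x=1, y=7), (x=2, y=8), (x=3, y=9), (x=2, y=10)
  Distance 4: (x=1, y=6), (x=2, y=7), (x=3, y=8), (x=4, y=9)
  Distance 5: (x=1, y=5), (x=2, y=6), (x=3, y=7), (x=4, y=8), (x=4, y=10)
  Distance 6: (x=1, y=4), (x=0, y=5), (x=2, y=5), (x=3, y=6)
  Distance 7: (x=1, y=3), (x=0, y=4), (x=2, y=4), (x=3, y=5), (x=4, y=6)
  Distance 8: (x=1, y=2), (x=0, y=3), (x=2, y=3), (x=3, y=4), (x=4, y=5)
  Distance 9: (x=1, y=1), (x=2, y=2), (x=3, y=3), (x=4, y=4)
  Distance 10: (x=1, y=0), (x=0, y=1), (x=2, y=1), (x=3, y=2), (x=4, y=3)
  Distance 11: (x=3, y=1), (x=4, y=2)  <- goal reached here
One shortest path (11 moves): (x=0, y=9) -> (x=1, y=9) -> (x=2, y=9) -> (x=3, y=9) -> (x=3, y=8) -> (x=3, y=7) -> (x=3, y=6) -> (x=4, y=6) -> (x=4, y=5) -> (x=4, y=4) -> (x=4, y=3) -> (x=4, y=2)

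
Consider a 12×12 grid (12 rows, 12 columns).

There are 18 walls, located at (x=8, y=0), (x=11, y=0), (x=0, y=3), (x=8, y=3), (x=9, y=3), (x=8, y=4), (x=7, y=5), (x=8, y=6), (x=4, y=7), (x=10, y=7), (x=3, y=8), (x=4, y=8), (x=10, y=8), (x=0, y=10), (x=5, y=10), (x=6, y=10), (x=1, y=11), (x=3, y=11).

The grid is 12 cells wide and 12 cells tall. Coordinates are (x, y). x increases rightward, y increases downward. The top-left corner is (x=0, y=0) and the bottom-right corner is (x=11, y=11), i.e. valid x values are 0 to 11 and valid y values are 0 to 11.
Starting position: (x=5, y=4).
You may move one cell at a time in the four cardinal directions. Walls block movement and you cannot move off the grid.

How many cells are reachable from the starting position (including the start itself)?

BFS flood-fill from (x=5, y=4):
  Distance 0: (x=5, y=4)
  Distance 1: (x=5, y=3), (x=4, y=4), (x=6, y=4), (x=5, y=5)
  Distance 2: (x=5, y=2), (x=4, y=3), (x=6, y=3), (x=3, y=4), (x=7, y=4), (x=4, y=5), (x=6, y=5), (x=5, y=6)
  Distance 3: (x=5, y=1), (x=4, y=2), (x=6, y=2), (x=3, y=3), (x=7, y=3), (x=2, y=4), (x=3, y=5), (x=4, y=6), (x=6, y=6), (x=5, y=7)
  Distance 4: (x=5, y=0), (x=4, y=1), (x=6, y=1), (x=3, y=2), (x=7, y=2), (x=2, y=3), (x=1, y=4), (x=2, y=5), (x=3, y=6), (x=7, y=6), (x=6, y=7), (x=5, y=8)
  Distance 5: (x=4, y=0), (x=6, y=0), (x=3, y=1), (x=7, y=1), (x=2, y=2), (x=8, y=2), (x=1, y=3), (x=0, y=4), (x=1, y=5), (x=2, y=6), (x=3, y=7), (x=7, y=7), (x=6, y=8), (x=5, y=9)
  Distance 6: (x=3, y=0), (x=7, y=0), (x=2, y=1), (x=8, y=1), (x=1, y=2), (x=9, y=2), (x=0, y=5), (x=1, y=6), (x=2, y=7), (x=8, y=7), (x=7, y=8), (x=4, y=9), (x=6, y=9)
  Distance 7: (x=2, y=0), (x=1, y=1), (x=9, y=1), (x=0, y=2), (x=10, y=2), (x=0, y=6), (x=1, y=7), (x=9, y=7), (x=2, y=8), (x=8, y=8), (x=3, y=9), (x=7, y=9), (x=4, y=10)
  Distance 8: (x=1, y=0), (x=9, y=0), (x=0, y=1), (x=10, y=1), (x=11, y=2), (x=10, y=3), (x=9, y=6), (x=0, y=7), (x=1, y=8), (x=9, y=8), (x=2, y=9), (x=8, y=9), (x=3, y=10), (x=7, y=10), (x=4, y=11)
  Distance 9: (x=0, y=0), (x=10, y=0), (x=11, y=1), (x=11, y=3), (x=10, y=4), (x=9, y=5), (x=10, y=6), (x=0, y=8), (x=1, y=9), (x=9, y=9), (x=2, y=10), (x=8, y=10), (x=5, y=11), (x=7, y=11)
  Distance 10: (x=9, y=4), (x=11, y=4), (x=8, y=5), (x=10, y=5), (x=11, y=6), (x=0, y=9), (x=10, y=9), (x=1, y=10), (x=9, y=10), (x=2, y=11), (x=6, y=11), (x=8, y=11)
  Distance 11: (x=11, y=5), (x=11, y=7), (x=11, y=9), (x=10, y=10), (x=9, y=11)
  Distance 12: (x=11, y=8), (x=11, y=10), (x=10, y=11)
  Distance 13: (x=11, y=11)
Total reachable: 125 (grid has 126 open cells total)

Answer: Reachable cells: 125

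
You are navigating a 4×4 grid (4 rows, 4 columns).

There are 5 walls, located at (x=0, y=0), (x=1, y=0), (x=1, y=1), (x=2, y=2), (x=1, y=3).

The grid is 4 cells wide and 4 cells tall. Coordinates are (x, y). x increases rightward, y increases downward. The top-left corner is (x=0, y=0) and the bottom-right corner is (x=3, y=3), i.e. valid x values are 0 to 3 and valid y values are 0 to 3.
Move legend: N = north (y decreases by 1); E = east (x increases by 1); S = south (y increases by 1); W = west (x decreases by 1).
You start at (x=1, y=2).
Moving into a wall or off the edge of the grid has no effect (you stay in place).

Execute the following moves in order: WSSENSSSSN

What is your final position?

Answer: Final position: (x=0, y=2)

Derivation:
Start: (x=1, y=2)
  W (west): (x=1, y=2) -> (x=0, y=2)
  S (south): (x=0, y=2) -> (x=0, y=3)
  S (south): blocked, stay at (x=0, y=3)
  E (east): blocked, stay at (x=0, y=3)
  N (north): (x=0, y=3) -> (x=0, y=2)
  S (south): (x=0, y=2) -> (x=0, y=3)
  [×3]S (south): blocked, stay at (x=0, y=3)
  N (north): (x=0, y=3) -> (x=0, y=2)
Final: (x=0, y=2)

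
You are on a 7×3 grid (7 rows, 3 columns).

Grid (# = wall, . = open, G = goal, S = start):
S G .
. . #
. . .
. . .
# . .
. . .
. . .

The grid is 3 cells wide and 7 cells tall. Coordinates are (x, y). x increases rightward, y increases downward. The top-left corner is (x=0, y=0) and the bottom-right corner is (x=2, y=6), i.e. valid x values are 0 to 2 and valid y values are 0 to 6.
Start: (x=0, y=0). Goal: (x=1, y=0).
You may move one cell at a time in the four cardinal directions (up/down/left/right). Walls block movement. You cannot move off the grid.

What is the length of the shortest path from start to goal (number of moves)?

Answer: Shortest path length: 1

Derivation:
BFS from (x=0, y=0) until reaching (x=1, y=0):
  Distance 0: (x=0, y=0)
  Distance 1: (x=1, y=0), (x=0, y=1)  <- goal reached here
One shortest path (1 moves): (x=0, y=0) -> (x=1, y=0)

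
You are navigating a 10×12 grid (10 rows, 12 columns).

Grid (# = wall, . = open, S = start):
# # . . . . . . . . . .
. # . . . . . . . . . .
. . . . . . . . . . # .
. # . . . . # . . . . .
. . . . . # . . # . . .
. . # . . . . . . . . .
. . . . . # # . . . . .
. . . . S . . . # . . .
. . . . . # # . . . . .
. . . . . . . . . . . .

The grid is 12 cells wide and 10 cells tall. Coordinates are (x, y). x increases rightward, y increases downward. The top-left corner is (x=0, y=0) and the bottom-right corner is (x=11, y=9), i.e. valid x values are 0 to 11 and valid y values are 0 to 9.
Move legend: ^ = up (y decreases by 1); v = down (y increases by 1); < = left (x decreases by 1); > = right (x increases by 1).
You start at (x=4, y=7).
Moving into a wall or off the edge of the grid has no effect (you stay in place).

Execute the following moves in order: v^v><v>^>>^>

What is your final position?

Start: (x=4, y=7)
  v (down): (x=4, y=7) -> (x=4, y=8)
  ^ (up): (x=4, y=8) -> (x=4, y=7)
  v (down): (x=4, y=7) -> (x=4, y=8)
  > (right): blocked, stay at (x=4, y=8)
  < (left): (x=4, y=8) -> (x=3, y=8)
  v (down): (x=3, y=8) -> (x=3, y=9)
  > (right): (x=3, y=9) -> (x=4, y=9)
  ^ (up): (x=4, y=9) -> (x=4, y=8)
  > (right): blocked, stay at (x=4, y=8)
  > (right): blocked, stay at (x=4, y=8)
  ^ (up): (x=4, y=8) -> (x=4, y=7)
  > (right): (x=4, y=7) -> (x=5, y=7)
Final: (x=5, y=7)

Answer: Final position: (x=5, y=7)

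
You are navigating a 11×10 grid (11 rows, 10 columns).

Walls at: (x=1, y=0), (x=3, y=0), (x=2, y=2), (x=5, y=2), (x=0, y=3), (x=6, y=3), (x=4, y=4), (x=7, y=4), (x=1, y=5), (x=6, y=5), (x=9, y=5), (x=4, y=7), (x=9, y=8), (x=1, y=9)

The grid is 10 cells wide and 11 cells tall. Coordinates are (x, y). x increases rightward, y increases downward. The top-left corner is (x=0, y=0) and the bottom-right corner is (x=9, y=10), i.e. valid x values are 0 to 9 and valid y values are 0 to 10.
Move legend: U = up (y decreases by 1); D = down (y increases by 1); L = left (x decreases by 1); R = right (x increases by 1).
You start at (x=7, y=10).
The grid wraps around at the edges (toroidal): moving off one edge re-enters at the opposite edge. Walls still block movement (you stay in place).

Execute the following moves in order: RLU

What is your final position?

Start: (x=7, y=10)
  R (right): (x=7, y=10) -> (x=8, y=10)
  L (left): (x=8, y=10) -> (x=7, y=10)
  U (up): (x=7, y=10) -> (x=7, y=9)
Final: (x=7, y=9)

Answer: Final position: (x=7, y=9)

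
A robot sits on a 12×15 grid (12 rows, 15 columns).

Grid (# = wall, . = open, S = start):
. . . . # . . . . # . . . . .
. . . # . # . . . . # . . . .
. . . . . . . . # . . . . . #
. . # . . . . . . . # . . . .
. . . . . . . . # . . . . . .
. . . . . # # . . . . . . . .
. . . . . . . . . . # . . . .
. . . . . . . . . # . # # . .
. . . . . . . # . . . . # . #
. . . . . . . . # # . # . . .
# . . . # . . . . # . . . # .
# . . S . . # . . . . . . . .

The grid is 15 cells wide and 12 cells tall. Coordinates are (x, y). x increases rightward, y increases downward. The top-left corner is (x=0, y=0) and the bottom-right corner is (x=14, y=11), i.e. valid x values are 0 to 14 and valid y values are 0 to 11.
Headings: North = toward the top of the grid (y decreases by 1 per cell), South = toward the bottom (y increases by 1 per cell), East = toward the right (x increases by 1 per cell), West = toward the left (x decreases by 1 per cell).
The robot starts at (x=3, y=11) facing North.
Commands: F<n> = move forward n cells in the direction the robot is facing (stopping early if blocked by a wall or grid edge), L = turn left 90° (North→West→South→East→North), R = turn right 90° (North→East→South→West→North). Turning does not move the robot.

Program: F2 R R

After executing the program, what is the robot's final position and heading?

Start: (x=3, y=11), facing North
  F2: move forward 2, now at (x=3, y=9)
  R: turn right, now facing East
  R: turn right, now facing South
Final: (x=3, y=9), facing South

Answer: Final position: (x=3, y=9), facing South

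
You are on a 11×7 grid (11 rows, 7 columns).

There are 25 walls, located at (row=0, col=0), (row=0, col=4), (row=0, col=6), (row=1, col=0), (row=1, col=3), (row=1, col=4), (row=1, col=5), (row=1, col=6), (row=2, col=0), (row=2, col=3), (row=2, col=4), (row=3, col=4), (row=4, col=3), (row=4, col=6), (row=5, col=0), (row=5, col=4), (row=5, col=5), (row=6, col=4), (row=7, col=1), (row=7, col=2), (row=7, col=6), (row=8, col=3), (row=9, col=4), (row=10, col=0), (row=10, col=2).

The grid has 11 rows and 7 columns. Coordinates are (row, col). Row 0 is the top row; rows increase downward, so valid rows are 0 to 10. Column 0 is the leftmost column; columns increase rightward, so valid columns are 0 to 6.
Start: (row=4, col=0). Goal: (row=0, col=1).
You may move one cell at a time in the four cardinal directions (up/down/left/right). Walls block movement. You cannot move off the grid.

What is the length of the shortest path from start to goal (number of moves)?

BFS from (row=4, col=0) until reaching (row=0, col=1):
  Distance 0: (row=4, col=0)
  Distance 1: (row=3, col=0), (row=4, col=1)
  Distance 2: (row=3, col=1), (row=4, col=2), (row=5, col=1)
  Distance 3: (row=2, col=1), (row=3, col=2), (row=5, col=2), (row=6, col=1)
  Distance 4: (row=1, col=1), (row=2, col=2), (row=3, col=3), (row=5, col=3), (row=6, col=0), (row=6, col=2)
  Distance 5: (row=0, col=1), (row=1, col=2), (row=6, col=3), (row=7, col=0)  <- goal reached here
One shortest path (5 moves): (row=4, col=0) -> (row=4, col=1) -> (row=3, col=1) -> (row=2, col=1) -> (row=1, col=1) -> (row=0, col=1)

Answer: Shortest path length: 5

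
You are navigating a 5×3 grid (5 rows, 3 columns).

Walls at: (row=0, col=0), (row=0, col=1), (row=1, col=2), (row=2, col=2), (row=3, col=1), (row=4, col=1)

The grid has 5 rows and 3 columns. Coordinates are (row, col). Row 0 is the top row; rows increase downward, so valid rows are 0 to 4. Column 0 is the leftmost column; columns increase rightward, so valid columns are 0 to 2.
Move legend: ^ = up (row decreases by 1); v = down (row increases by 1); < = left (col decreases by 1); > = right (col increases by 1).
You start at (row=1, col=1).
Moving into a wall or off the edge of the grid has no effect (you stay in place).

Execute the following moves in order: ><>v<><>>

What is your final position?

Start: (row=1, col=1)
  > (right): blocked, stay at (row=1, col=1)
  < (left): (row=1, col=1) -> (row=1, col=0)
  > (right): (row=1, col=0) -> (row=1, col=1)
  v (down): (row=1, col=1) -> (row=2, col=1)
  < (left): (row=2, col=1) -> (row=2, col=0)
  > (right): (row=2, col=0) -> (row=2, col=1)
  < (left): (row=2, col=1) -> (row=2, col=0)
  > (right): (row=2, col=0) -> (row=2, col=1)
  > (right): blocked, stay at (row=2, col=1)
Final: (row=2, col=1)

Answer: Final position: (row=2, col=1)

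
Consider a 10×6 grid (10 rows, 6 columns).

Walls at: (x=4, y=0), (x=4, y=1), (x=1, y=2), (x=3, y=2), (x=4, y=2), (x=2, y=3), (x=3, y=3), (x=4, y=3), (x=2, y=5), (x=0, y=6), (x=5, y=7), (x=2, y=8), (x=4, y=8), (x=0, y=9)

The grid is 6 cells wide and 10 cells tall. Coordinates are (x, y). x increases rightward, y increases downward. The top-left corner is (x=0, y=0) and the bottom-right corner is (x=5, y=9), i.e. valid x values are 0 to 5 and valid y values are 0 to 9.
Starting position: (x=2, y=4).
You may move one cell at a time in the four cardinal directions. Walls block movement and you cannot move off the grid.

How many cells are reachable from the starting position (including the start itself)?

Answer: Reachable cells: 46

Derivation:
BFS flood-fill from (x=2, y=4):
  Distance 0: (x=2, y=4)
  Distance 1: (x=1, y=4), (x=3, y=4)
  Distance 2: (x=1, y=3), (x=0, y=4), (x=4, y=4), (x=1, y=5), (x=3, y=5)
  Distance 3: (x=0, y=3), (x=5, y=4), (x=0, y=5), (x=4, y=5), (x=1, y=6), (x=3, y=6)
  Distance 4: (x=0, y=2), (x=5, y=3), (x=5, y=5), (x=2, y=6), (x=4, y=6), (x=1, y=7), (x=3, y=7)
  Distance 5: (x=0, y=1), (x=5, y=2), (x=5, y=6), (x=0, y=7), (x=2, y=7), (x=4, y=7), (x=1, y=8), (x=3, y=8)
  Distance 6: (x=0, y=0), (x=1, y=1), (x=5, y=1), (x=0, y=8), (x=1, y=9), (x=3, y=9)
  Distance 7: (x=1, y=0), (x=5, y=0), (x=2, y=1), (x=2, y=9), (x=4, y=9)
  Distance 8: (x=2, y=0), (x=3, y=1), (x=2, y=2), (x=5, y=9)
  Distance 9: (x=3, y=0), (x=5, y=8)
Total reachable: 46 (grid has 46 open cells total)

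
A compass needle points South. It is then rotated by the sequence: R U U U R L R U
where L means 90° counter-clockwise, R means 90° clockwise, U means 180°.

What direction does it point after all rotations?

Answer: Final heading: North

Derivation:
Start: South
  R (right (90° clockwise)) -> West
  U (U-turn (180°)) -> East
  U (U-turn (180°)) -> West
  U (U-turn (180°)) -> East
  R (right (90° clockwise)) -> South
  L (left (90° counter-clockwise)) -> East
  R (right (90° clockwise)) -> South
  U (U-turn (180°)) -> North
Final: North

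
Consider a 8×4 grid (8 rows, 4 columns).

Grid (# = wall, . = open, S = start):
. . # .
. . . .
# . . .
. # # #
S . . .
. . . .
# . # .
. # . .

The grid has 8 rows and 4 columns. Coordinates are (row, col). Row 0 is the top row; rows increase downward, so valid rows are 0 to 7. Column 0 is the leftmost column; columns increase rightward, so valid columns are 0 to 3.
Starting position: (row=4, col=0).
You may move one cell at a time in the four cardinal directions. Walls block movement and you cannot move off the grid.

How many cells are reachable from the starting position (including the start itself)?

Answer: Reachable cells: 13

Derivation:
BFS flood-fill from (row=4, col=0):
  Distance 0: (row=4, col=0)
  Distance 1: (row=3, col=0), (row=4, col=1), (row=5, col=0)
  Distance 2: (row=4, col=2), (row=5, col=1)
  Distance 3: (row=4, col=3), (row=5, col=2), (row=6, col=1)
  Distance 4: (row=5, col=3)
  Distance 5: (row=6, col=3)
  Distance 6: (row=7, col=3)
  Distance 7: (row=7, col=2)
Total reachable: 13 (grid has 24 open cells total)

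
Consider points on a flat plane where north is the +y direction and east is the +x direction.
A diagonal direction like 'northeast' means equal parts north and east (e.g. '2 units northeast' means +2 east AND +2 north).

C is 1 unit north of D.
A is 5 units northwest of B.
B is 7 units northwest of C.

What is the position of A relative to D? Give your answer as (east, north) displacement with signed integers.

Answer: A is at (east=-12, north=13) relative to D.

Derivation:
Place D at the origin (east=0, north=0).
  C is 1 unit north of D: delta (east=+0, north=+1); C at (east=0, north=1).
  B is 7 units northwest of C: delta (east=-7, north=+7); B at (east=-7, north=8).
  A is 5 units northwest of B: delta (east=-5, north=+5); A at (east=-12, north=13).
Therefore A relative to D: (east=-12, north=13).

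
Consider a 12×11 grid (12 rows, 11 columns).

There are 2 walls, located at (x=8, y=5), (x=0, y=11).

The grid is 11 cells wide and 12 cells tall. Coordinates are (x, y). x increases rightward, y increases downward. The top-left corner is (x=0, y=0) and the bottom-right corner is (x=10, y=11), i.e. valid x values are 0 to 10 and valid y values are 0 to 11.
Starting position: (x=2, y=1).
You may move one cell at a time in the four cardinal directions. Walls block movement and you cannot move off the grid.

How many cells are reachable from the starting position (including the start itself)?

Answer: Reachable cells: 130

Derivation:
BFS flood-fill from (x=2, y=1):
  Distance 0: (x=2, y=1)
  Distance 1: (x=2, y=0), (x=1, y=1), (x=3, y=1), (x=2, y=2)
  Distance 2: (x=1, y=0), (x=3, y=0), (x=0, y=1), (x=4, y=1), (x=1, y=2), (x=3, y=2), (x=2, y=3)
  Distance 3: (x=0, y=0), (x=4, y=0), (x=5, y=1), (x=0, y=2), (x=4, y=2), (x=1, y=3), (x=3, y=3), (x=2, y=4)
  Distance 4: (x=5, y=0), (x=6, y=1), (x=5, y=2), (x=0, y=3), (x=4, y=3), (x=1, y=4), (x=3, y=4), (x=2, y=5)
  Distance 5: (x=6, y=0), (x=7, y=1), (x=6, y=2), (x=5, y=3), (x=0, y=4), (x=4, y=4), (x=1, y=5), (x=3, y=5), (x=2, y=6)
  Distance 6: (x=7, y=0), (x=8, y=1), (x=7, y=2), (x=6, y=3), (x=5, y=4), (x=0, y=5), (x=4, y=5), (x=1, y=6), (x=3, y=6), (x=2, y=7)
  Distance 7: (x=8, y=0), (x=9, y=1), (x=8, y=2), (x=7, y=3), (x=6, y=4), (x=5, y=5), (x=0, y=6), (x=4, y=6), (x=1, y=7), (x=3, y=7), (x=2, y=8)
  Distance 8: (x=9, y=0), (x=10, y=1), (x=9, y=2), (x=8, y=3), (x=7, y=4), (x=6, y=5), (x=5, y=6), (x=0, y=7), (x=4, y=7), (x=1, y=8), (x=3, y=8), (x=2, y=9)
  Distance 9: (x=10, y=0), (x=10, y=2), (x=9, y=3), (x=8, y=4), (x=7, y=5), (x=6, y=6), (x=5, y=7), (x=0, y=8), (x=4, y=8), (x=1, y=9), (x=3, y=9), (x=2, y=10)
  Distance 10: (x=10, y=3), (x=9, y=4), (x=7, y=6), (x=6, y=7), (x=5, y=8), (x=0, y=9), (x=4, y=9), (x=1, y=10), (x=3, y=10), (x=2, y=11)
  Distance 11: (x=10, y=4), (x=9, y=5), (x=8, y=6), (x=7, y=7), (x=6, y=8), (x=5, y=9), (x=0, y=10), (x=4, y=10), (x=1, y=11), (x=3, y=11)
  Distance 12: (x=10, y=5), (x=9, y=6), (x=8, y=7), (x=7, y=8), (x=6, y=9), (x=5, y=10), (x=4, y=11)
  Distance 13: (x=10, y=6), (x=9, y=7), (x=8, y=8), (x=7, y=9), (x=6, y=10), (x=5, y=11)
  Distance 14: (x=10, y=7), (x=9, y=8), (x=8, y=9), (x=7, y=10), (x=6, y=11)
  Distance 15: (x=10, y=8), (x=9, y=9), (x=8, y=10), (x=7, y=11)
  Distance 16: (x=10, y=9), (x=9, y=10), (x=8, y=11)
  Distance 17: (x=10, y=10), (x=9, y=11)
  Distance 18: (x=10, y=11)
Total reachable: 130 (grid has 130 open cells total)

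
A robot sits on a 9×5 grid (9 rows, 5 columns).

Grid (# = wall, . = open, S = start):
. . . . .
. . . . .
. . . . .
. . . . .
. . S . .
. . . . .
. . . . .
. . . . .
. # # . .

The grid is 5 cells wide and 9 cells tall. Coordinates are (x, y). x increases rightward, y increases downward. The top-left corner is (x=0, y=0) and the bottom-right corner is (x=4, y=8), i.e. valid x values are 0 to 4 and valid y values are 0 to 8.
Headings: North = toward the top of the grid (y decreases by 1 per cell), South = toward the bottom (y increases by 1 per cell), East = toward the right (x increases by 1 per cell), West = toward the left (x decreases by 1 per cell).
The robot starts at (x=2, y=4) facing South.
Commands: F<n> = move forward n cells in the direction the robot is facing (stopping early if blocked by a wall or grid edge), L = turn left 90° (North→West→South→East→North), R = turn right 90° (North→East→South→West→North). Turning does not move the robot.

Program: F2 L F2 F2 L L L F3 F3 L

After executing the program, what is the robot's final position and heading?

Start: (x=2, y=4), facing South
  F2: move forward 2, now at (x=2, y=6)
  L: turn left, now facing East
  F2: move forward 2, now at (x=4, y=6)
  F2: move forward 0/2 (blocked), now at (x=4, y=6)
  L: turn left, now facing North
  L: turn left, now facing West
  L: turn left, now facing South
  F3: move forward 2/3 (blocked), now at (x=4, y=8)
  F3: move forward 0/3 (blocked), now at (x=4, y=8)
  L: turn left, now facing East
Final: (x=4, y=8), facing East

Answer: Final position: (x=4, y=8), facing East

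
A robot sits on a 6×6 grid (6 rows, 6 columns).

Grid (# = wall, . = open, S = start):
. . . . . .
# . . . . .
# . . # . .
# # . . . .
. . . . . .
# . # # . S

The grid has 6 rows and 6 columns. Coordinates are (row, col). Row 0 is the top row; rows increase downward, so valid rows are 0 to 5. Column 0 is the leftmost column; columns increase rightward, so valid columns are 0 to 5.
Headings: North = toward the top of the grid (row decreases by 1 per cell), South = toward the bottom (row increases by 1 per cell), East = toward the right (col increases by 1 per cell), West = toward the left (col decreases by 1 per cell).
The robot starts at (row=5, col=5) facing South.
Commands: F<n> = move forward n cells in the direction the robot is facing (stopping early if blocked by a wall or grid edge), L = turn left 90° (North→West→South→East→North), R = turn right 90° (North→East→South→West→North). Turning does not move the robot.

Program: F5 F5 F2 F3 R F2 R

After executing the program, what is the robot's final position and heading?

Answer: Final position: (row=5, col=4), facing North

Derivation:
Start: (row=5, col=5), facing South
  F5: move forward 0/5 (blocked), now at (row=5, col=5)
  F5: move forward 0/5 (blocked), now at (row=5, col=5)
  F2: move forward 0/2 (blocked), now at (row=5, col=5)
  F3: move forward 0/3 (blocked), now at (row=5, col=5)
  R: turn right, now facing West
  F2: move forward 1/2 (blocked), now at (row=5, col=4)
  R: turn right, now facing North
Final: (row=5, col=4), facing North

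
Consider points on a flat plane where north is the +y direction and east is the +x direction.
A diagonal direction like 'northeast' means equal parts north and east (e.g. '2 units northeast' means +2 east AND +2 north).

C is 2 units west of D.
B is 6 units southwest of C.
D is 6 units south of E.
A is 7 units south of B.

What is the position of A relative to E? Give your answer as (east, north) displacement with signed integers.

Place E at the origin (east=0, north=0).
  D is 6 units south of E: delta (east=+0, north=-6); D at (east=0, north=-6).
  C is 2 units west of D: delta (east=-2, north=+0); C at (east=-2, north=-6).
  B is 6 units southwest of C: delta (east=-6, north=-6); B at (east=-8, north=-12).
  A is 7 units south of B: delta (east=+0, north=-7); A at (east=-8, north=-19).
Therefore A relative to E: (east=-8, north=-19).

Answer: A is at (east=-8, north=-19) relative to E.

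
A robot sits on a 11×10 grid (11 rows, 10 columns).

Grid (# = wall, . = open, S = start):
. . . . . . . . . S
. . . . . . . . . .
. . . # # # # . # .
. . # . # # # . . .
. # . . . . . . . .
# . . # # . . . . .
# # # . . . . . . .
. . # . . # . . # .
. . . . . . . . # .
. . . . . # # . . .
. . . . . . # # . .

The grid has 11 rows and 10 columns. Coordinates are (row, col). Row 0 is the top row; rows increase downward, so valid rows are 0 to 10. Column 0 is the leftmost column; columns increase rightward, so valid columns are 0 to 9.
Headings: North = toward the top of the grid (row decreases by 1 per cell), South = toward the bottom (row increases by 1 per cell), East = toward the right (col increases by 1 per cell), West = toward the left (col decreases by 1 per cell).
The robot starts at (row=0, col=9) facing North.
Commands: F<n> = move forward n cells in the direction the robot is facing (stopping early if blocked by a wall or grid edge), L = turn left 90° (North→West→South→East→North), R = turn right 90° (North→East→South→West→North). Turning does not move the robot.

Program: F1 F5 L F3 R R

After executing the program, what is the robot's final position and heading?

Answer: Final position: (row=0, col=6), facing East

Derivation:
Start: (row=0, col=9), facing North
  F1: move forward 0/1 (blocked), now at (row=0, col=9)
  F5: move forward 0/5 (blocked), now at (row=0, col=9)
  L: turn left, now facing West
  F3: move forward 3, now at (row=0, col=6)
  R: turn right, now facing North
  R: turn right, now facing East
Final: (row=0, col=6), facing East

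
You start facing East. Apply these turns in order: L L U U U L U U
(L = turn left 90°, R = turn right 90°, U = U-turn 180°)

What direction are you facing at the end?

Answer: Final heading: North

Derivation:
Start: East
  L (left (90° counter-clockwise)) -> North
  L (left (90° counter-clockwise)) -> West
  U (U-turn (180°)) -> East
  U (U-turn (180°)) -> West
  U (U-turn (180°)) -> East
  L (left (90° counter-clockwise)) -> North
  U (U-turn (180°)) -> South
  U (U-turn (180°)) -> North
Final: North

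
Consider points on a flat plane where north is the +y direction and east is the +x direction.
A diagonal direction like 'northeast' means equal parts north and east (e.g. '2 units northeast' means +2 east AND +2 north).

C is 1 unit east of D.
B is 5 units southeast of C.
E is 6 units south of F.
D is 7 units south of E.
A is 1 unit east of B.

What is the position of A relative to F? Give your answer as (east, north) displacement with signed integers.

Answer: A is at (east=7, north=-18) relative to F.

Derivation:
Place F at the origin (east=0, north=0).
  E is 6 units south of F: delta (east=+0, north=-6); E at (east=0, north=-6).
  D is 7 units south of E: delta (east=+0, north=-7); D at (east=0, north=-13).
  C is 1 unit east of D: delta (east=+1, north=+0); C at (east=1, north=-13).
  B is 5 units southeast of C: delta (east=+5, north=-5); B at (east=6, north=-18).
  A is 1 unit east of B: delta (east=+1, north=+0); A at (east=7, north=-18).
Therefore A relative to F: (east=7, north=-18).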